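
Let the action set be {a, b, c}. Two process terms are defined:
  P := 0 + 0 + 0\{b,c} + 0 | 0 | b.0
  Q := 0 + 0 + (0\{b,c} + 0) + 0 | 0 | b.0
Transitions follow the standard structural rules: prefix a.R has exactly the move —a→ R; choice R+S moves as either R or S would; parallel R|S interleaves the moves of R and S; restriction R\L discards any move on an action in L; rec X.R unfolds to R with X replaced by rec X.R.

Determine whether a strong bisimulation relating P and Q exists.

LTS(P): 2 reachable states
  s0 = 0 + 0 + 0\{b,c} + 0 | 0 | b.0 has moves —b→ s1
  s1 = 0 | 0 | 0 has moves deadlocked
LTS(Q): 2 reachable states
  t0 = 0 + 0 + (0\{b,c} + 0) + 0 | 0 | b.0 has moves —b→ t1
  t1 = 0 | 0 | 0 has moves deadlocked
Bisimilarity quotient blocks:
  B0 = {s0, t0}
  B1 = {s1, t1}
s0 ∈ B0, t0 ∈ B0 → same block

P ~ Q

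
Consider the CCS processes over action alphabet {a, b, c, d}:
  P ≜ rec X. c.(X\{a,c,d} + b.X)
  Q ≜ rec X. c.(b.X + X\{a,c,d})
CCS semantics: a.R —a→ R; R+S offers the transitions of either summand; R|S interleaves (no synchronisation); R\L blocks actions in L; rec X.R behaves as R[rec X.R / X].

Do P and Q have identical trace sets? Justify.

LTS(P): 2 reachable states
  s0 = rec X. c.(X\{a,c,d} + b.X) → --c--▸ s1
  s1 = (rec X. c.(X\{a,c,d} + b.X))\{a,c,d} + b.(rec X. c.(X\{a,c,d} + b.X)) → --b--▸ s0
LTS(Q): 2 reachable states
  t0 = rec X. c.(b.X + X\{a,c,d}) → --c--▸ t1
  t1 = b.(rec X. c.(b.X + X\{a,c,d})) + (rec X. c.(b.X + X\{a,c,d}))\{a,c,d} → --b--▸ t0
Partition-refinement fixed point:
  B0 = {s0, t0}
  B1 = {s1, t1}
s0 ∈ B0, t0 ∈ B0 → same block
Bisimilar ⇒ trace-equivalent.

trace-equivalent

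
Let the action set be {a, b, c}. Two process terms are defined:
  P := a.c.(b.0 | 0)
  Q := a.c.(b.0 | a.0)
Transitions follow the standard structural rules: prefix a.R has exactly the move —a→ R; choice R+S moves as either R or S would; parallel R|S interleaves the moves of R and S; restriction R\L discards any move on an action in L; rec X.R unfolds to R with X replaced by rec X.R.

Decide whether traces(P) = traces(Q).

trace-distinct — witness ⟨aca⟩

Reachable graph of P (4 states):
  p0 = a.c.(b.0 | 0) ⊢ =a=> p1
  p1 = c.(b.0 | 0) ⊢ =c=> p2
  p2 = b.0 | 0 ⊢ =b=> p3
  p3 = 0 | 0 ⊢ stopped
Reachable graph of Q (6 states):
  q0 = a.c.(b.0 | a.0) ⊢ =a=> q1
  q1 = c.(b.0 | a.0) ⊢ =c=> q2
  q2 = b.0 | a.0 ⊢ =a=> q3, =b=> q4
  q3 = b.0 | 0 ⊢ =b=> q5
  q4 = 0 | a.0 ⊢ =a=> q5
  q5 = 0 | 0 ⊢ stopped
Run σ = ⟨aca⟩ on Q: start {q0}
  [1] a ⇒ {q1}
  [2] c ⇒ {q2}
  [3] a ⇒ {q3}
  — Q admits the full trace.
Run σ = ⟨aca⟩ on P: start {p0}
  [1] a ⇒ {p1}
  [2] c ⇒ {p2}
  [3] a ⇒ ∅  — P cannot continue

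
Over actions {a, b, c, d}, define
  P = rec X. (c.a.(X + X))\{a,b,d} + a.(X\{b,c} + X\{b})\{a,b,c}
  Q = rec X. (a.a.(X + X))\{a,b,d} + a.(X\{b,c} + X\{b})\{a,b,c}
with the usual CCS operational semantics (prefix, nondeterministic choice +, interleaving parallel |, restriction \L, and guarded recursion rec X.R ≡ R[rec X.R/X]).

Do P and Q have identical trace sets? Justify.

P's transition system — 3 states:
  u0 = rec X. (c.a.(X + X))\{a,b,d} + a.(X\{b,c} + X\{b})\{a,b,c} | —a→ u1, —c→ u2
  u1 = ((rec X. (c.a.(X + X))\{a,b,d} + a.(X\{b,c} + X\{b})\{a,b,c})\{b,c} + (rec X. (c.a.(X + X))\{a,b,d} + a.(X\{b,c} + X\{b})\{a,b,c})\{b})\{a,b,c} | stopped
  u2 = (a.((rec X. (c.a.(X + X))\{a,b,d} + a.(X\{b,c} + X\{b})\{a,b,c}) + (rec X. (c.a.(X + X))\{a,b,d} + a.(X\{b,c} + X\{b})\{a,b,c})))\{a,b,d} | stopped
Q's transition system — 2 states:
  v0 = rec X. (a.a.(X + X))\{a,b,d} + a.(X\{b,c} + X\{b})\{a,b,c} | —a→ v1
  v1 = ((rec X. (a.a.(X + X))\{a,b,d} + a.(X\{b,c} + X\{b})\{a,b,c})\{b,c} + (rec X. (a.a.(X + X))\{a,b,d} + a.(X\{b,c} + X\{b})\{a,b,c})\{b})\{a,b,c} | stopped
Executing c from P (initial set {u0}):
  step 1 (c): {u2}
  ✓ P
Executing c from Q (initial set {v0}):
  step 1 (c): no successor for Q

trace-distinct — witness ⟨c⟩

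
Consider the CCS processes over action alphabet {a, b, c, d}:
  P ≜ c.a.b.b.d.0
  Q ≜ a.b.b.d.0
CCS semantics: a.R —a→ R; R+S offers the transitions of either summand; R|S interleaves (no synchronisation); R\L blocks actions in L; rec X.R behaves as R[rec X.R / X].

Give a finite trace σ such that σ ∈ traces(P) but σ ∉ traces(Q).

Reachable graph of P (6 states):
  p0 = c.a.b.b.d.0 ⊢ —c→ p1
  p1 = a.b.b.d.0 ⊢ —a→ p2
  p2 = b.b.d.0 ⊢ —b→ p3
  p3 = b.d.0 ⊢ —b→ p4
  p4 = d.0 ⊢ —d→ p5
  p5 = 0 ⊢ stopped
Reachable graph of Q (5 states):
  q0 = a.b.b.d.0 ⊢ —a→ q1
  q1 = b.b.d.0 ⊢ —b→ q2
  q2 = b.d.0 ⊢ —b→ q3
  q3 = d.0 ⊢ —d→ q4
  q4 = 0 ⊢ stopped
Executing c from P (initial set {p0}):
  [1] c ⇒ {p1}
  P completes σ.
Executing c from Q (initial set {q0}):
  [1] c ⇒ ∅  — Q cannot continue

c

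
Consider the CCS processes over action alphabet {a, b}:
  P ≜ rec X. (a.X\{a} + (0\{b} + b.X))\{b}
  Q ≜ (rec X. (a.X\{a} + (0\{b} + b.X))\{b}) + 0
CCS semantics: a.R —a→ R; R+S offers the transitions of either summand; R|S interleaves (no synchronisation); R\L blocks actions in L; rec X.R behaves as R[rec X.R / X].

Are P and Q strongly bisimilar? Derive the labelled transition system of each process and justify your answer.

P's transition system — 2 states:
  m0 = rec X. (a.X\{a} + (0\{b} + b.X))\{b} ⊢ --a--▸ m1
  m1 = (rec X. (a.X\{a} + (0\{b} + b.X))\{b})\{a}\{b} ⊢ ·
Q's transition system — 2 states:
  n0 = (rec X. (a.X\{a} + (0\{b} + b.X))\{b}) + 0 ⊢ --a--▸ n1
  n1 = (rec X. (a.X\{a} + (0\{b} + b.X))\{b})\{a}\{b} ⊢ ·
Bisimilarity quotient blocks:
  B0 = {m0, n0}
  B1 = {m1, n1}
m0 ∈ B0, n0 ∈ B0 → same block

P ~ Q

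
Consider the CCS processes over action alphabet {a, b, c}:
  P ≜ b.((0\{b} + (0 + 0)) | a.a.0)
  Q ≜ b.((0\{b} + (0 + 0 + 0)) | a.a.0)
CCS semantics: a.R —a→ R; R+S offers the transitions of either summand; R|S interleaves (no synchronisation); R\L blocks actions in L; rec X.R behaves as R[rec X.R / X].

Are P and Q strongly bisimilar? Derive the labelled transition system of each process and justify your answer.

YES

P's transition system — 4 states:
  s0 = b.((0\{b} + (0 + 0)) | a.a.0) | =b=> s1
  s1 = (0\{b} + (0 + 0)) | a.a.0 | =a=> s2
  s2 = (0\{b} + (0 + 0)) | a.0 | =a=> s3
  s3 = (0\{b} + (0 + 0)) | 0 | (no moves)
Q's transition system — 4 states:
  t0 = b.((0\{b} + (0 + 0 + 0)) | a.a.0) | =b=> t1
  t1 = (0\{b} + (0 + 0 + 0)) | a.a.0 | =a=> t2
  t2 = (0\{b} + (0 + 0 + 0)) | a.0 | =a=> t3
  t3 = (0\{b} + (0 + 0 + 0)) | 0 | (no moves)
Partition-refinement fixed point:
  B0 = {s0, t0}
  B1 = {s1, t1}
  B2 = {s2, t2}
  B3 = {s3, t3}
s0 ∈ B0, t0 ∈ B0 → same block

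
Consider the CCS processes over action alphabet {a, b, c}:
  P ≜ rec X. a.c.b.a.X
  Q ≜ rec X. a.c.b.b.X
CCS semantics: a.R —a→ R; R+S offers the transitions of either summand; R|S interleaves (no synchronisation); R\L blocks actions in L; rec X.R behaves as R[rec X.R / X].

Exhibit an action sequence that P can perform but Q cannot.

acba

P's transition system — 4 states:
  p0 = rec X. a.c.b.a.X → -a-> p1
  p1 = c.b.a.(rec X. a.c.b.a.X) → -c-> p2
  p2 = b.a.(rec X. a.c.b.a.X) → -b-> p3
  p3 = a.(rec X. a.c.b.a.X) → -a-> p0
Q's transition system — 4 states:
  q0 = rec X. a.c.b.b.X → -a-> q1
  q1 = c.b.b.(rec X. a.c.b.b.X) → -c-> q2
  q2 = b.b.(rec X. a.c.b.b.X) → -b-> q3
  q3 = b.(rec X. a.c.b.b.X) → -b-> q0
Trace ⟨acba⟩ through P, begin at {p0}:
  after a @ step 1: {p1}
  after c @ step 2: {p2}
  after b @ step 3: {p3}
  after a @ step 4: {p0}
  — P admits the full trace.
Trace ⟨acba⟩ through Q, begin at {q0}:
  after a @ step 1: {q1}
  after c @ step 2: {q2}
  after b @ step 3: {q3}
  after a @ step 4: no successor for Q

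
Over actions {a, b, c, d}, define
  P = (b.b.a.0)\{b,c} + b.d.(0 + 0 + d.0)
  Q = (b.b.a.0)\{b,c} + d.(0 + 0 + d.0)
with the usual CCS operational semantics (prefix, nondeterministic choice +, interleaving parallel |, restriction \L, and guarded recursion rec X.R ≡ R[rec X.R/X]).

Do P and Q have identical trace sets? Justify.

LTS(P): 4 reachable states
  p0 = (b.b.a.0)\{b,c} + b.d.(0 + 0 + d.0) → ··b··> p1
  p1 = d.(0 + 0 + d.0) → ··d··> p2
  p2 = 0 + 0 + d.0 → ··d··> p3
  p3 = 0 → deadlocked
LTS(Q): 3 reachable states
  q0 = (b.b.a.0)\{b,c} + d.(0 + 0 + d.0) → ··d··> q1
  q1 = 0 + 0 + d.0 → ··d··> q2
  q2 = 0 → deadlocked
Trace ⟨b⟩ through P, begin at {p0}:
  [1] b ⇒ {p1}
  — P admits the full trace.
Trace ⟨b⟩ through Q, begin at {q0}:
  [1] b ⇒ no successor for Q

trace-distinct — witness ⟨b⟩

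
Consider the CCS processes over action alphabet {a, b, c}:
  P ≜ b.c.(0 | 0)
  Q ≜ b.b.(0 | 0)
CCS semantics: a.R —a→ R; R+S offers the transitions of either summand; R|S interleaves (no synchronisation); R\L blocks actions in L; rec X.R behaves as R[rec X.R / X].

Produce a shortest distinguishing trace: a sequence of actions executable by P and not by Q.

bc

P's transition system — 3 states:
  u0 = b.c.(0 | 0) ⊢ =b=> u1
  u1 = c.(0 | 0) ⊢ =c=> u2
  u2 = 0 | 0 ⊢ (no moves)
Q's transition system — 3 states:
  v0 = b.b.(0 | 0) ⊢ =b=> v1
  v1 = b.(0 | 0) ⊢ =b=> v2
  v2 = 0 | 0 ⊢ (no moves)
Run σ = ⟨bc⟩ on P: start {u0}
  [1] b ⇒ {u1}
  [2] c ⇒ {u2}
  P completes σ.
Run σ = ⟨bc⟩ on Q: start {v0}
  [1] b ⇒ {v1}
  [2] c ⇒ ∅ (Q stuck)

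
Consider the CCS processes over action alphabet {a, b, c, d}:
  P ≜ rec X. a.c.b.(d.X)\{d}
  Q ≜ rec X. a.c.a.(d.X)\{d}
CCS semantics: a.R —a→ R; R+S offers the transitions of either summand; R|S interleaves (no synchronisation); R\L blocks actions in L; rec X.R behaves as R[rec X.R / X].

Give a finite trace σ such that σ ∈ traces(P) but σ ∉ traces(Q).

acb

LTS(P): 4 reachable states
  m0 = rec X. a.c.b.(d.X)\{d} :: -a-> m1
  m1 = c.b.(d.(rec X. a.c.b.(d.X)\{d}))\{d} :: -c-> m2
  m2 = b.(d.(rec X. a.c.b.(d.X)\{d}))\{d} :: -b-> m3
  m3 = (d.(rec X. a.c.b.(d.X)\{d}))\{d} :: ·
LTS(Q): 4 reachable states
  n0 = rec X. a.c.a.(d.X)\{d} :: -a-> n1
  n1 = c.a.(d.(rec X. a.c.a.(d.X)\{d}))\{d} :: -c-> n2
  n2 = a.(d.(rec X. a.c.a.(d.X)\{d}))\{d} :: -a-> n3
  n3 = (d.(rec X. a.c.a.(d.X)\{d}))\{d} :: ·
Trace ⟨acb⟩ through P, begin at {m0}:
  step 1 (a): {m1}
  step 2 (c): {m2}
  step 3 (b): {m3}
  P completes σ.
Trace ⟨acb⟩ through Q, begin at {n0}:
  step 1 (a): {n1}
  step 2 (c): {n2}
  step 3 (b): no successor for Q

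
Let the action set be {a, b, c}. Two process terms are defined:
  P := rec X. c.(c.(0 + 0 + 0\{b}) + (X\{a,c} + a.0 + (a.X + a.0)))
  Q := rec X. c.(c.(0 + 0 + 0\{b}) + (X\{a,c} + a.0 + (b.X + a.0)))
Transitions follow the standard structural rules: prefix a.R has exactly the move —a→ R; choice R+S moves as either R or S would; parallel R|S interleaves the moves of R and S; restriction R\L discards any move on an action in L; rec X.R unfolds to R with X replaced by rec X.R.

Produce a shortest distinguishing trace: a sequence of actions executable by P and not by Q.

Reachable graph of P (4 states):
  u0 = rec X. c.(c.(0 + 0 + 0\{b}) + (X\{a,c} + a.0 + (a.X + a.0))) ⊢ -c-> u1
  u1 = c.(0 + 0 + 0\{b}) + ((rec X. c.(c.(0 + 0 + 0\{b}) + (X\{a,c} + a.0 + (a.X + a.0))))\{a,c} + a.0 + (a.(rec X. c.(c.(0 + 0 + 0\{b}) + (X\{a,c} + a.0 + (a.X + a.0)))) + a.0)) ⊢ -a-> u0, -a-> u2, -c-> u3
  u2 = 0 ⊢ ·
  u3 = 0 + 0 + 0\{b} ⊢ ·
Reachable graph of Q (4 states):
  v0 = rec X. c.(c.(0 + 0 + 0\{b}) + (X\{a,c} + a.0 + (b.X + a.0))) ⊢ -c-> v1
  v1 = c.(0 + 0 + 0\{b}) + ((rec X. c.(c.(0 + 0 + 0\{b}) + (X\{a,c} + a.0 + (b.X + a.0))))\{a,c} + a.0 + (b.(rec X. c.(c.(0 + 0 + 0\{b}) + (X\{a,c} + a.0 + (b.X + a.0)))) + a.0)) ⊢ -a-> v2, -b-> v0, -c-> v3
  v2 = 0 ⊢ ·
  v3 = 0 + 0 + 0\{b} ⊢ ·
Trace ⟨cac⟩ through P, begin at {u0}:
  step 1 (c): {u1}
  step 2 (a): {u0, u2}
  step 3 (c): {u1}
  ✓ P
Trace ⟨cac⟩ through Q, begin at {v0}:
  step 1 (c): {v1}
  step 2 (a): {v2}
  step 3 (c): no successor for Q

cac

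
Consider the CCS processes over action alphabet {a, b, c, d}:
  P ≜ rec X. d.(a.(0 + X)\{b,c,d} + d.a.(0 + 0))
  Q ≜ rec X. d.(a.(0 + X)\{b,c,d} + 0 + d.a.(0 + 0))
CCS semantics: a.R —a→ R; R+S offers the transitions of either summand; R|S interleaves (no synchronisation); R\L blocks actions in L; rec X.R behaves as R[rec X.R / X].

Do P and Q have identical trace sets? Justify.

LTS(P): 5 reachable states
  u0 = rec X. d.(a.(0 + X)\{b,c,d} + d.a.(0 + 0)) | =d=> u1
  u1 = a.(0 + (rec X. d.(a.(0 + X)\{b,c,d} + d.a.(0 + 0))))\{b,c,d} + d.a.(0 + 0) | =a=> u2, =d=> u3
  u2 = (0 + (rec X. d.(a.(0 + X)\{b,c,d} + d.a.(0 + 0))))\{b,c,d} | (no moves)
  u3 = a.(0 + 0) | =a=> u4
  u4 = 0 + 0 | (no moves)
LTS(Q): 5 reachable states
  v0 = rec X. d.(a.(0 + X)\{b,c,d} + 0 + d.a.(0 + 0)) | =d=> v1
  v1 = a.(0 + (rec X. d.(a.(0 + X)\{b,c,d} + 0 + d.a.(0 + 0))))\{b,c,d} + 0 + d.a.(0 + 0) | =a=> v2, =d=> v3
  v2 = (0 + (rec X. d.(a.(0 + X)\{b,c,d} + 0 + d.a.(0 + 0))))\{b,c,d} | (no moves)
  v3 = a.(0 + 0) | =a=> v4
  v4 = 0 + 0 | (no moves)
Coarsest stable partition (strong bisimilarity classes):
  B0 = {u0, v0}
  B1 = {u1, v1}
  B2 = {u2, u4, v2, v4}
  B3 = {u3, v3}
u0 ∈ B0, v0 ∈ B0 → same block
Bisimilar ⇒ trace-equivalent.

YES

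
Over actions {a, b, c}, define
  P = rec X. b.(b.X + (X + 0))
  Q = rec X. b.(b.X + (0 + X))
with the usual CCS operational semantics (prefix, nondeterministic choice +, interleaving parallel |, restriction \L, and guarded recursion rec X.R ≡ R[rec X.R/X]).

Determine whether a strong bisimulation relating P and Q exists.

P's transition system — 2 states:
  m0 = rec X. b.(b.X + (X + 0)) :: -b-> m1
  m1 = b.(rec X. b.(b.X + (X + 0))) + ((rec X. b.(b.X + (X + 0))) + 0) :: -b-> m0, -b-> m1
Q's transition system — 2 states:
  n0 = rec X. b.(b.X + (0 + X)) :: -b-> n1
  n1 = b.(rec X. b.(b.X + (0 + X))) + (0 + (rec X. b.(b.X + (0 + X)))) :: -b-> n0, -b-> n1
Bisimilarity quotient blocks:
  B0 = {m0, m1, n0, n1}
m0 ∈ B0, n0 ∈ B0 → same block

bisimilar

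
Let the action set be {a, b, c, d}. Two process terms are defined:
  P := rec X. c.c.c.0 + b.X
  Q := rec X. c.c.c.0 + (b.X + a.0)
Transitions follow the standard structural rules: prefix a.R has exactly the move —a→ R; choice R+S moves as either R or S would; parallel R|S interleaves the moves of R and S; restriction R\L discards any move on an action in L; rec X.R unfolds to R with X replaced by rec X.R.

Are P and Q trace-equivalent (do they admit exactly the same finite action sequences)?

NO — witness ⟨a⟩

LTS(P): 4 reachable states
  p0 = rec X. c.c.c.0 + b.X → =b=> p0, =c=> p1
  p1 = c.c.0 → =c=> p2
  p2 = c.0 → =c=> p3
  p3 = 0 → ∅
LTS(Q): 4 reachable states
  q0 = rec X. c.c.c.0 + (b.X + a.0) → =a=> q1, =b=> q0, =c=> q2
  q1 = 0 → ∅
  q2 = c.c.0 → =c=> q3
  q3 = c.0 → =c=> q1
Executing a from Q (initial set {q0}):
  after a @ step 1: {q1}
  — Q admits the full trace.
Executing a from P (initial set {p0}):
  after a @ step 1: ∅ (P stuck)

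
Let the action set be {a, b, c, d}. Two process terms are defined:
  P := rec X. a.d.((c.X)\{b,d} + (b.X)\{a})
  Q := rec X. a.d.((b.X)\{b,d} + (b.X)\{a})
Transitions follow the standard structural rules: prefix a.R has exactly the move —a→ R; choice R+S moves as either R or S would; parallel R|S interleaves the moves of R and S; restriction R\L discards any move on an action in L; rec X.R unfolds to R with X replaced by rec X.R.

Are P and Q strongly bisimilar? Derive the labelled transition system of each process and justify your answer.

LTS(P): 6 reachable states
  s0 = rec X. a.d.((c.X)\{b,d} + (b.X)\{a}) | =a=> s1
  s1 = d.((c.(rec X. a.d.((c.X)\{b,d} + (b.X)\{a})))\{b,d} + (b.(rec X. a.d.((c.X)\{b,d} + (b.X)\{a})))\{a}) | =d=> s2
  s2 = (c.(rec X. a.d.((c.X)\{b,d} + (b.X)\{a})))\{b,d} + (b.(rec X. a.d.((c.X)\{b,d} + (b.X)\{a})))\{a} | =b=> s3, =c=> s4
  s3 = (rec X. a.d.((c.X)\{b,d} + (b.X)\{a}))\{a} | ·
  s4 = (rec X. a.d.((c.X)\{b,d} + (b.X)\{a}))\{b,d} | =a=> s5
  s5 = (d.((c.(rec X. a.d.((c.X)\{b,d} + (b.X)\{a})))\{b,d} + (b.(rec X. a.d.((c.X)\{b,d} + (b.X)\{a})))\{a}))\{b,d} | ·
LTS(Q): 4 reachable states
  t0 = rec X. a.d.((b.X)\{b,d} + (b.X)\{a}) | =a=> t1
  t1 = d.((b.(rec X. a.d.((b.X)\{b,d} + (b.X)\{a})))\{b,d} + (b.(rec X. a.d.((b.X)\{b,d} + (b.X)\{a})))\{a}) | =d=> t2
  t2 = (b.(rec X. a.d.((b.X)\{b,d} + (b.X)\{a})))\{b,d} + (b.(rec X. a.d.((b.X)\{b,d} + (b.X)\{a})))\{a} | =b=> t3
  t3 = (rec X. a.d.((b.X)\{b,d} + (b.X)\{a}))\{a} | ·
Partition-refinement fixed point:
  B0 = {s0}
  B1 = {s1}
  B2 = {s2}
  B3 = {s3, s5, t3}
  B4 = {s4}
  B5 = {t0}
  B6 = {t1}
  B7 = {t2}
s0 ∈ B0, t0 ∈ B5 → different blocks

NO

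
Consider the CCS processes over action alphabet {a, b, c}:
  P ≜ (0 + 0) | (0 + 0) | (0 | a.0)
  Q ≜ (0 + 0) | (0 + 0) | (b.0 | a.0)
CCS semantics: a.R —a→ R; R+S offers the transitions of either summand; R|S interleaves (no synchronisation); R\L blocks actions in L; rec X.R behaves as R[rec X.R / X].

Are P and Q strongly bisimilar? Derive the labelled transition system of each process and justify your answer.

LTS(P): 2 reachable states
  m0 = (0 + 0) | (0 + 0) | (0 | a.0) ⊢ —a→ m1
  m1 = (0 + 0) | (0 + 0) | (0 | 0) ⊢ ∅
LTS(Q): 4 reachable states
  n0 = (0 + 0) | (0 + 0) | (b.0 | a.0) ⊢ —a→ n1, —b→ n2
  n1 = (0 + 0) | (0 + 0) | (b.0 | 0) ⊢ —b→ n3
  n2 = (0 + 0) | (0 + 0) | (0 | a.0) ⊢ —a→ n3
  n3 = (0 + 0) | (0 + 0) | (0 | 0) ⊢ ∅
Partition-refinement fixed point:
  B0 = {m0, n2}
  B1 = {m1, n3}
  B2 = {n0}
  B3 = {n1}
m0 ∈ B0, n0 ∈ B2 → different blocks

P ≁ Q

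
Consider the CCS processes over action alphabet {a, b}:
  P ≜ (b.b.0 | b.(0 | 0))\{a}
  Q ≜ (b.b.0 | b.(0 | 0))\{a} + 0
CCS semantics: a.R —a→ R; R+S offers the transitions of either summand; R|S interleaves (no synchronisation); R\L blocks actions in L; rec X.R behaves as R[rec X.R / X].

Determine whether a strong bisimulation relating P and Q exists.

Reachable graph of P (6 states):
  m0 = (b.b.0 | b.(0 | 0))\{a} has moves —b→ m1, —b→ m2
  m1 = (b.0 | b.(0 | 0))\{a} has moves —b→ m3, —b→ m4
  m2 = (b.b.0 | (0 | 0))\{a} has moves —b→ m4
  m3 = (0 | b.(0 | 0))\{a} has moves —b→ m5
  m4 = (b.0 | (0 | 0))\{a} has moves —b→ m5
  m5 = (0 | (0 | 0))\{a} has moves ∅
Reachable graph of Q (6 states):
  n0 = (b.b.0 | b.(0 | 0))\{a} + 0 has moves —b→ n1, —b→ n2
  n1 = (b.0 | b.(0 | 0))\{a} has moves —b→ n3, —b→ n4
  n2 = (b.b.0 | (0 | 0))\{a} has moves —b→ n4
  n3 = (0 | b.(0 | 0))\{a} has moves —b→ n5
  n4 = (b.0 | (0 | 0))\{a} has moves —b→ n5
  n5 = (0 | (0 | 0))\{a} has moves ∅
Coarsest stable partition (strong bisimilarity classes):
  B0 = {m0, n0}
  B1 = {m1, m2, n1, n2}
  B2 = {m3, m4, n3, n4}
  B3 = {m5, n5}
m0 ∈ B0, n0 ∈ B0 → same block

bisimilar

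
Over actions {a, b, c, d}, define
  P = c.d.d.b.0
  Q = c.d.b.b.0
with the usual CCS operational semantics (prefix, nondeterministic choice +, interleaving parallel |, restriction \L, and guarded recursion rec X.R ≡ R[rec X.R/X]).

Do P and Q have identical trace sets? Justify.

traces(P) ≠ traces(Q) — witness ⟨cdd⟩

P's transition system — 5 states:
  m0 = c.d.d.b.0 | -c-> m1
  m1 = d.d.b.0 | -d-> m2
  m2 = d.b.0 | -d-> m3
  m3 = b.0 | -b-> m4
  m4 = 0 | stopped
Q's transition system — 5 states:
  n0 = c.d.b.b.0 | -c-> n1
  n1 = d.b.b.0 | -d-> n2
  n2 = b.b.0 | -b-> n3
  n3 = b.0 | -b-> n4
  n4 = 0 | stopped
Trace ⟨cdd⟩ through P, begin at {m0}:
  step 1 (c): {m1}
  step 2 (d): {m2}
  step 3 (d): {m3}
  ✓ P
Trace ⟨cdd⟩ through Q, begin at {n0}:
  step 1 (c): {n1}
  step 2 (d): {n2}
  step 3 (d): ∅ (Q stuck)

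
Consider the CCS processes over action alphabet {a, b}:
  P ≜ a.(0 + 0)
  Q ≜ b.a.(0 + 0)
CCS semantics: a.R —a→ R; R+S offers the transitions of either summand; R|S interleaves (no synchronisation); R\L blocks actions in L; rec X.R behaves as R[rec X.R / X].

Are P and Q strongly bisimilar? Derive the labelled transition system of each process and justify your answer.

not bisimilar

Reachable graph of P (2 states):
  s0 = a.(0 + 0) → --a--▸ s1
  s1 = 0 + 0 → ·
Reachable graph of Q (3 states):
  t0 = b.a.(0 + 0) → --b--▸ t1
  t1 = a.(0 + 0) → --a--▸ t2
  t2 = 0 + 0 → ·
Partition-refinement fixed point:
  B0 = {s0, t1}
  B1 = {s1, t2}
  B2 = {t0}
s0 ∈ B0, t0 ∈ B2 → different blocks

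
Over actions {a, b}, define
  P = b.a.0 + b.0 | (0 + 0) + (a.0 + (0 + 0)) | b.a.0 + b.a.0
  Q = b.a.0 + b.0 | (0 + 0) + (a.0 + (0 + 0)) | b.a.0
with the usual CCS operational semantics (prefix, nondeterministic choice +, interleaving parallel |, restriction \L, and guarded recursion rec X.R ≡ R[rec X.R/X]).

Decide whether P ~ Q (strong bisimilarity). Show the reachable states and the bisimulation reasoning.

LTS(P): 9 reachable states
  p0 = b.a.0 + b.0 | (0 + 0) + (a.0 + (0 + 0)) | b.a.0 + b.a.0 has moves --a--▸ p1, --b--▸ p2, --b--▸ p3, --b--▸ p4
  p1 = 0 | b.a.0 has moves --b--▸ p5
  p2 = (a.0 + (0 + 0)) | a.0 has moves --a--▸ p5, --a--▸ p6
  p3 = 0 | (0 + 0) has moves ∅
  p4 = a.0 has moves --a--▸ p7
  p5 = 0 | a.0 has moves --a--▸ p8
  p6 = (a.0 + (0 + 0)) | 0 has moves --a--▸ p8
  p7 = 0 has moves ∅
  p8 = 0 | 0 has moves ∅
LTS(Q): 9 reachable states
  q0 = b.a.0 + b.0 | (0 + 0) + (a.0 + (0 + 0)) | b.a.0 has moves --a--▸ q1, --b--▸ q2, --b--▸ q3, --b--▸ q4
  q1 = 0 | b.a.0 has moves --b--▸ q5
  q2 = (a.0 + (0 + 0)) | a.0 has moves --a--▸ q5, --a--▸ q6
  q3 = 0 | (0 + 0) has moves ∅
  q4 = a.0 has moves --a--▸ q7
  q5 = 0 | a.0 has moves --a--▸ q8
  q6 = (a.0 + (0 + 0)) | 0 has moves --a--▸ q8
  q7 = 0 has moves ∅
  q8 = 0 | 0 has moves ∅
Coarsest stable partition (strong bisimilarity classes):
  B0 = {p0, q0}
  B1 = {p1, q1}
  B2 = {p4, p5, p6, q4, q5, q6}
  B3 = {p3, p7, p8, q3, q7, q8}
  B4 = {p2, q2}
p0 ∈ B0, q0 ∈ B0 → same block

bisimilar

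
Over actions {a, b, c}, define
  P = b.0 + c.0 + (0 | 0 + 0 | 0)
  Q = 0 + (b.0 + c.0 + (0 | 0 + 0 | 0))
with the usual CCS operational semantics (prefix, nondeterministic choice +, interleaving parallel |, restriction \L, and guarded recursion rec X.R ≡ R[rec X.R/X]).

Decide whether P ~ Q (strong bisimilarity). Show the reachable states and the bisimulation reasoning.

P's transition system — 2 states:
  u0 = b.0 + c.0 + (0 | 0 + 0 | 0) ⊢ —b→ u1, —c→ u1
  u1 = 0 ⊢ stopped
Q's transition system — 2 states:
  v0 = 0 + (b.0 + c.0 + (0 | 0 + 0 | 0)) ⊢ —b→ v1, —c→ v1
  v1 = 0 ⊢ stopped
Partition-refinement fixed point:
  B0 = {u0, v0}
  B1 = {u1, v1}
u0 ∈ B0, v0 ∈ B0 → same block

bisimilar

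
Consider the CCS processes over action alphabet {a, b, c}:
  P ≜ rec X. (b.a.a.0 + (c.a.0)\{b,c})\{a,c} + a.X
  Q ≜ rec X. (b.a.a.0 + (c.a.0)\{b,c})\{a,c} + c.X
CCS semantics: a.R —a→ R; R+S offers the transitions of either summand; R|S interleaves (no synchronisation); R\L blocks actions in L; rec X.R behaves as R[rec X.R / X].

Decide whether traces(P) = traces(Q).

Reachable graph of P (2 states):
  u0 = rec X. (b.a.a.0 + (c.a.0)\{b,c})\{a,c} + a.X → —a→ u0, —b→ u1
  u1 = (a.a.0)\{a,c} → (no moves)
Reachable graph of Q (2 states):
  v0 = rec X. (b.a.a.0 + (c.a.0)\{b,c})\{a,c} + c.X → —b→ v1, —c→ v0
  v1 = (a.a.0)\{a,c} → (no moves)
Run σ = ⟨a⟩ on P: start {u0}
  [1] a ⇒ {u0}
  P completes σ.
Run σ = ⟨a⟩ on Q: start {v0}
  [1] a ⇒ no successor for Q

NO — witness ⟨a⟩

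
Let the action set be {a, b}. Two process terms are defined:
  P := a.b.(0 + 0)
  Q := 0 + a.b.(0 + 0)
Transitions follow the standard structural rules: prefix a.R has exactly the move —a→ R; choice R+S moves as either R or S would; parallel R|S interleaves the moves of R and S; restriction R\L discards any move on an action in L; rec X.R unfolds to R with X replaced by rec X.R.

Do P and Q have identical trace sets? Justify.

Reachable graph of P (3 states):
  m0 = a.b.(0 + 0) ⊢ --a--▸ m1
  m1 = b.(0 + 0) ⊢ --b--▸ m2
  m2 = 0 + 0 ⊢ ·
Reachable graph of Q (3 states):
  n0 = 0 + a.b.(0 + 0) ⊢ --a--▸ n1
  n1 = b.(0 + 0) ⊢ --b--▸ n2
  n2 = 0 + 0 ⊢ ·
Bisimilarity quotient blocks:
  B0 = {m0, n0}
  B1 = {m1, n1}
  B2 = {m2, n2}
m0 ∈ B0, n0 ∈ B0 → same block
Bisimilar ⇒ trace-equivalent.

YES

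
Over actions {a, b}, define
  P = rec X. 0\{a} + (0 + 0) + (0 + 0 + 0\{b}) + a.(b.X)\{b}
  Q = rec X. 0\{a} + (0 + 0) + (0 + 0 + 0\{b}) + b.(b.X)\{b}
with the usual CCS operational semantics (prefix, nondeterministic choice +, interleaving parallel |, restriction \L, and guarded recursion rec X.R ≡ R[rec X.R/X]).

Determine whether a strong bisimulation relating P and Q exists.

Reachable graph of P (2 states):
  m0 = rec X. 0\{a} + (0 + 0) + (0 + 0 + 0\{b}) + a.(b.X)\{b} has moves =a=> m1
  m1 = (b.(rec X. 0\{a} + (0 + 0) + (0 + 0 + 0\{b}) + a.(b.X)\{b}))\{b} has moves (no moves)
Reachable graph of Q (2 states):
  n0 = rec X. 0\{a} + (0 + 0) + (0 + 0 + 0\{b}) + b.(b.X)\{b} has moves =b=> n1
  n1 = (b.(rec X. 0\{a} + (0 + 0) + (0 + 0 + 0\{b}) + b.(b.X)\{b}))\{b} has moves (no moves)
Partition-refinement fixed point:
  B0 = {m0}
  B1 = {m1, n1}
  B2 = {n0}
m0 ∈ B0, n0 ∈ B2 → different blocks

P ≁ Q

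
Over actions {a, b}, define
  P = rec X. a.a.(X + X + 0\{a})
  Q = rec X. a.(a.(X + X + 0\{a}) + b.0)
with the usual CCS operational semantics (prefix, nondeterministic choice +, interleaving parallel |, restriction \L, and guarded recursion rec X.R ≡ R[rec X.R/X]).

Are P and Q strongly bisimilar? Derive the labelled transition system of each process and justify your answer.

not bisimilar

P's transition system — 3 states:
  p0 = rec X. a.a.(X + X + 0\{a}) has moves —a→ p1
  p1 = a.((rec X. a.a.(X + X + 0\{a})) + (rec X. a.a.(X + X + 0\{a})) + 0\{a}) has moves —a→ p2
  p2 = (rec X. a.a.(X + X + 0\{a})) + (rec X. a.a.(X + X + 0\{a})) + 0\{a} has moves —a→ p1
Q's transition system — 4 states:
  q0 = rec X. a.(a.(X + X + 0\{a}) + b.0) has moves —a→ q1
  q1 = a.((rec X. a.(a.(X + X + 0\{a}) + b.0)) + (rec X. a.(a.(X + X + 0\{a}) + b.0)) + 0\{a}) + b.0 has moves —a→ q2, —b→ q3
  q2 = (rec X. a.(a.(X + X + 0\{a}) + b.0)) + (rec X. a.(a.(X + X + 0\{a}) + b.0)) + 0\{a} has moves —a→ q1
  q3 = 0 has moves ∅
Partition-refinement fixed point:
  B0 = {p0, p1, p2}
  B1 = {q0, q2}
  B2 = {q1}
  B3 = {q3}
p0 ∈ B0, q0 ∈ B1 → different blocks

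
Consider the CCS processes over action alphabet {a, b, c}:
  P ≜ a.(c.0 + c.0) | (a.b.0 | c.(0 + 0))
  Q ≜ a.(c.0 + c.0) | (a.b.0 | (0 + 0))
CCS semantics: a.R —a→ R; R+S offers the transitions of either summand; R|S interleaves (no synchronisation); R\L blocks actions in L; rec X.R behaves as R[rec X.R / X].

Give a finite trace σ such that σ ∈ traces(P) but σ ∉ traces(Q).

c

P's transition system — 18 states:
  u0 = a.(c.0 + c.0) | (a.b.0 | c.(0 + 0)) → ··a··> u1, ··a··> u2, ··c··> u3
  u1 = (c.0 + c.0) | (a.b.0 | c.(0 + 0)) → ··a··> u4, ··c··> u5, ··c··> u6
  u2 = a.(c.0 + c.0) | (b.0 | c.(0 + 0)) → ··a··> u4, ··b··> u7, ··c··> u8
  u3 = a.(c.0 + c.0) | (a.b.0 | (0 + 0)) → ··a··> u5, ··a··> u8
  u4 = (c.0 + c.0) | (b.0 | c.(0 + 0)) → ··b··> u9, ··c··> u10, ··c··> u11
  u5 = (c.0 + c.0) | (a.b.0 | (0 + 0)) → ··a··> u10, ··c··> u12
  u6 = 0 | (a.b.0 | c.(0 + 0)) → ··a··> u11, ··c··> u12
  u7 = a.(c.0 + c.0) | (0 | c.(0 + 0)) → ··a··> u9, ··c··> u13
  u8 = a.(c.0 + c.0) | (b.0 | (0 + 0)) → ··a··> u10, ··b··> u13
  u9 = (c.0 + c.0) | (0 | c.(0 + 0)) → ··c··> u14, ··c··> u15
  u10 = (c.0 + c.0) | (b.0 | (0 + 0)) → ··b··> u14, ··c··> u16
  u11 = 0 | (b.0 | c.(0 + 0)) → ··b··> u15, ··c··> u16
  u12 = 0 | (a.b.0 | (0 + 0)) → ··a··> u16
  u13 = a.(c.0 + c.0) | (0 | (0 + 0)) → ··a··> u14
  u14 = (c.0 + c.0) | (0 | (0 + 0)) → ··c··> u17
  u15 = 0 | (0 | c.(0 + 0)) → ··c··> u17
  u16 = 0 | (b.0 | (0 + 0)) → ··b··> u17
  u17 = 0 | (0 | (0 + 0)) → stopped
Q's transition system — 9 states:
  v0 = a.(c.0 + c.0) | (a.b.0 | (0 + 0)) → ··a··> v1, ··a··> v2
  v1 = (c.0 + c.0) | (a.b.0 | (0 + 0)) → ··a··> v3, ··c··> v4
  v2 = a.(c.0 + c.0) | (b.0 | (0 + 0)) → ··a··> v3, ··b··> v5
  v3 = (c.0 + c.0) | (b.0 | (0 + 0)) → ··b··> v6, ··c··> v7
  v4 = 0 | (a.b.0 | (0 + 0)) → ··a··> v7
  v5 = a.(c.0 + c.0) | (0 | (0 + 0)) → ··a··> v6
  v6 = (c.0 + c.0) | (0 | (0 + 0)) → ··c··> v8
  v7 = 0 | (b.0 | (0 + 0)) → ··b··> v8
  v8 = 0 | (0 | (0 + 0)) → stopped
Run σ = ⟨c⟩ on P: start {u0}
  [1] c ⇒ {u3}
  — P admits the full trace.
Run σ = ⟨c⟩ on Q: start {v0}
  [1] c ⇒ ∅ (Q stuck)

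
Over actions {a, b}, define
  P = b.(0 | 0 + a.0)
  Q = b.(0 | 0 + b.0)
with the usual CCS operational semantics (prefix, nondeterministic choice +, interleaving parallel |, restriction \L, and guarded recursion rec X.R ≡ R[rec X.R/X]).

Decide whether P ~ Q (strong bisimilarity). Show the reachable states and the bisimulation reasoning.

P ≁ Q

P's transition system — 3 states:
  s0 = b.(0 | 0 + a.0) :: —b→ s1
  s1 = 0 | 0 + a.0 :: —a→ s2
  s2 = 0 :: stopped
Q's transition system — 3 states:
  t0 = b.(0 | 0 + b.0) :: —b→ t1
  t1 = 0 | 0 + b.0 :: —b→ t2
  t2 = 0 :: stopped
Bisimilarity quotient blocks:
  B0 = {s0}
  B1 = {s1}
  B2 = {s2, t2}
  B3 = {t0}
  B4 = {t1}
s0 ∈ B0, t0 ∈ B3 → different blocks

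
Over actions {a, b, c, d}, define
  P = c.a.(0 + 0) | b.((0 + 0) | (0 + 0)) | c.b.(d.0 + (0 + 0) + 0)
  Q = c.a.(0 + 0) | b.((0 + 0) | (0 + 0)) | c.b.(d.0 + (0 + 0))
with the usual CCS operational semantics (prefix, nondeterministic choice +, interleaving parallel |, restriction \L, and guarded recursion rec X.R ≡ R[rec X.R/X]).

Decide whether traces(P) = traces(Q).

traces(P) = traces(Q)

P's transition system — 24 states:
  p0 = c.a.(0 + 0) | b.((0 + 0) | (0 + 0)) | c.b.(d.0 + (0 + 0) + 0) → ··b··> p1, ··c··> p2, ··c··> p3
  p1 = c.a.(0 + 0) | ((0 + 0) | (0 + 0)) | c.b.(d.0 + (0 + 0) + 0) → ··c··> p4, ··c··> p5
  p2 = a.(0 + 0) | b.((0 + 0) | (0 + 0)) | c.b.(d.0 + (0 + 0) + 0) → ··a··> p6, ··b··> p4, ··c··> p7
  p3 = c.a.(0 + 0) | b.((0 + 0) | (0 + 0)) | b.(d.0 + (0 + 0) + 0) → ··b··> p5, ··b··> p8, ··c··> p7
  p4 = a.(0 + 0) | ((0 + 0) | (0 + 0)) | c.b.(d.0 + (0 + 0) + 0) → ··a··> p9, ··c··> p10
  p5 = c.a.(0 + 0) | ((0 + 0) | (0 + 0)) | b.(d.0 + (0 + 0) + 0) → ··b··> p11, ··c··> p10
  p6 = (0 + 0) | b.((0 + 0) | (0 + 0)) | c.b.(d.0 + (0 + 0) + 0) → ··b··> p9, ··c··> p12
  p7 = a.(0 + 0) | b.((0 + 0) | (0 + 0)) | b.(d.0 + (0 + 0) + 0) → ··a··> p12, ··b··> p10, ··b··> p13
  p8 = c.a.(0 + 0) | b.((0 + 0) | (0 + 0)) | (d.0 + (0 + 0) + 0) → ··b··> p11, ··c··> p13, ··d··> p14
  p9 = (0 + 0) | ((0 + 0) | (0 + 0)) | c.b.(d.0 + (0 + 0) + 0) → ··c··> p15
  p10 = a.(0 + 0) | ((0 + 0) | (0 + 0)) | b.(d.0 + (0 + 0) + 0) → ··a··> p15, ··b··> p16
  p11 = c.a.(0 + 0) | ((0 + 0) | (0 + 0)) | (d.0 + (0 + 0) + 0) → ··c··> p16, ··d··> p17
  p12 = (0 + 0) | b.((0 + 0) | (0 + 0)) | b.(d.0 + (0 + 0) + 0) → ··b··> p15, ··b··> p18
  p13 = a.(0 + 0) | b.((0 + 0) | (0 + 0)) | (d.0 + (0 + 0) + 0) → ··a··> p18, ··b··> p16, ··d··> p19
  p14 = c.a.(0 + 0) | b.((0 + 0) | (0 + 0)) | 0 → ··b··> p17, ··c··> p19
  p15 = (0 + 0) | ((0 + 0) | (0 + 0)) | b.(d.0 + (0 + 0) + 0) → ··b··> p20
  p16 = a.(0 + 0) | ((0 + 0) | (0 + 0)) | (d.0 + (0 + 0) + 0) → ··a··> p20, ··d··> p21
  p17 = c.a.(0 + 0) | ((0 + 0) | (0 + 0)) | 0 → ··c··> p21
  p18 = (0 + 0) | b.((0 + 0) | (0 + 0)) | (d.0 + (0 + 0) + 0) → ··b··> p20, ··d··> p22
  p19 = a.(0 + 0) | b.((0 + 0) | (0 + 0)) | 0 → ··a··> p22, ··b··> p21
  p20 = (0 + 0) | ((0 + 0) | (0 + 0)) | (d.0 + (0 + 0) + 0) → ··d··> p23
  p21 = a.(0 + 0) | ((0 + 0) | (0 + 0)) | 0 → ··a··> p23
  p22 = (0 + 0) | b.((0 + 0) | (0 + 0)) | 0 → ··b··> p23
  p23 = (0 + 0) | ((0 + 0) | (0 + 0)) | 0 → ·
Q's transition system — 24 states:
  q0 = c.a.(0 + 0) | b.((0 + 0) | (0 + 0)) | c.b.(d.0 + (0 + 0)) → ··b··> q1, ··c··> q2, ··c··> q3
  q1 = c.a.(0 + 0) | ((0 + 0) | (0 + 0)) | c.b.(d.0 + (0 + 0)) → ··c··> q4, ··c··> q5
  q2 = a.(0 + 0) | b.((0 + 0) | (0 + 0)) | c.b.(d.0 + (0 + 0)) → ··a··> q6, ··b··> q4, ··c··> q7
  q3 = c.a.(0 + 0) | b.((0 + 0) | (0 + 0)) | b.(d.0 + (0 + 0)) → ··b··> q5, ··b··> q8, ··c··> q7
  q4 = a.(0 + 0) | ((0 + 0) | (0 + 0)) | c.b.(d.0 + (0 + 0)) → ··a··> q9, ··c··> q10
  q5 = c.a.(0 + 0) | ((0 + 0) | (0 + 0)) | b.(d.0 + (0 + 0)) → ··b··> q11, ··c··> q10
  q6 = (0 + 0) | b.((0 + 0) | (0 + 0)) | c.b.(d.0 + (0 + 0)) → ··b··> q9, ··c··> q12
  q7 = a.(0 + 0) | b.((0 + 0) | (0 + 0)) | b.(d.0 + (0 + 0)) → ··a··> q12, ··b··> q10, ··b··> q13
  q8 = c.a.(0 + 0) | b.((0 + 0) | (0 + 0)) | (d.0 + (0 + 0)) → ··b··> q11, ··c··> q13, ··d··> q14
  q9 = (0 + 0) | ((0 + 0) | (0 + 0)) | c.b.(d.0 + (0 + 0)) → ··c··> q15
  q10 = a.(0 + 0) | ((0 + 0) | (0 + 0)) | b.(d.0 + (0 + 0)) → ··a··> q15, ··b··> q16
  q11 = c.a.(0 + 0) | ((0 + 0) | (0 + 0)) | (d.0 + (0 + 0)) → ··c··> q16, ··d··> q17
  q12 = (0 + 0) | b.((0 + 0) | (0 + 0)) | b.(d.0 + (0 + 0)) → ··b··> q15, ··b··> q18
  q13 = a.(0 + 0) | b.((0 + 0) | (0 + 0)) | (d.0 + (0 + 0)) → ··a··> q18, ··b··> q16, ··d··> q19
  q14 = c.a.(0 + 0) | b.((0 + 0) | (0 + 0)) | 0 → ··b··> q17, ··c··> q19
  q15 = (0 + 0) | ((0 + 0) | (0 + 0)) | b.(d.0 + (0 + 0)) → ··b··> q20
  q16 = a.(0 + 0) | ((0 + 0) | (0 + 0)) | (d.0 + (0 + 0)) → ··a··> q20, ··d··> q21
  q17 = c.a.(0 + 0) | ((0 + 0) | (0 + 0)) | 0 → ··c··> q21
  q18 = (0 + 0) | b.((0 + 0) | (0 + 0)) | (d.0 + (0 + 0)) → ··b··> q20, ··d··> q22
  q19 = a.(0 + 0) | b.((0 + 0) | (0 + 0)) | 0 → ··a··> q22, ··b··> q21
  q20 = (0 + 0) | ((0 + 0) | (0 + 0)) | (d.0 + (0 + 0)) → ··d··> q23
  q21 = a.(0 + 0) | ((0 + 0) | (0 + 0)) | 0 → ··a··> q23
  q22 = (0 + 0) | b.((0 + 0) | (0 + 0)) | 0 → ··b··> q23
  q23 = (0 + 0) | ((0 + 0) | (0 + 0)) | 0 → ·
Partition-refinement fixed point:
  B0 = {p0, q0}
  B1 = {p2, q2}
  B2 = {p7, q7}
  B3 = {p13, q13}
  B4 = {p19, q19}
  B5 = {p21, q21}
  B6 = {p23, q23}
  B7 = {p22, q22}
  B8 = {p16, q16}
  B9 = {p20, q20}
  B10 = {p18, q18}
  B11 = {p12, q12}
  B12 = {p15, q15}
  B13 = {p10, q10}
  B14 = {p6, q6}
  B15 = {p9, q9}
  B16 = {p4, q4}
  B17 = {p3, q3}
  B18 = {p8, q8}
  B19 = {p11, q11}
  B20 = {p17, q17}
  B21 = {p14, q14}
  B22 = {p5, q5}
  B23 = {p1, q1}
p0 ∈ B0, q0 ∈ B0 → same block
Bisimilar ⇒ trace-equivalent.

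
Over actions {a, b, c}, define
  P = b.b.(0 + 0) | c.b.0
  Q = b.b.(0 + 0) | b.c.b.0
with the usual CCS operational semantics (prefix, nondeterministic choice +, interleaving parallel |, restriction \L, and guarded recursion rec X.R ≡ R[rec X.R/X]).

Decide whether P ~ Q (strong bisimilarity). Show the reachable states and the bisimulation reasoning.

NO

P's transition system — 9 states:
  s0 = b.b.(0 + 0) | c.b.0 has moves --b--▸ s1, --c--▸ s2
  s1 = b.(0 + 0) | c.b.0 has moves --b--▸ s3, --c--▸ s4
  s2 = b.b.(0 + 0) | b.0 has moves --b--▸ s4, --b--▸ s5
  s3 = (0 + 0) | c.b.0 has moves --c--▸ s6
  s4 = b.(0 + 0) | b.0 has moves --b--▸ s6, --b--▸ s7
  s5 = b.b.(0 + 0) | 0 has moves --b--▸ s7
  s6 = (0 + 0) | b.0 has moves --b--▸ s8
  s7 = b.(0 + 0) | 0 has moves --b--▸ s8
  s8 = (0 + 0) | 0 has moves deadlocked
Q's transition system — 12 states:
  t0 = b.b.(0 + 0) | b.c.b.0 has moves --b--▸ t1, --b--▸ t2
  t1 = b.(0 + 0) | b.c.b.0 has moves --b--▸ t3, --b--▸ t4
  t2 = b.b.(0 + 0) | c.b.0 has moves --b--▸ t4, --c--▸ t5
  t3 = (0 + 0) | b.c.b.0 has moves --b--▸ t6
  t4 = b.(0 + 0) | c.b.0 has moves --b--▸ t6, --c--▸ t7
  t5 = b.b.(0 + 0) | b.0 has moves --b--▸ t7, --b--▸ t8
  t6 = (0 + 0) | c.b.0 has moves --c--▸ t9
  t7 = b.(0 + 0) | b.0 has moves --b--▸ t10, --b--▸ t9
  t8 = b.b.(0 + 0) | 0 has moves --b--▸ t10
  t9 = (0 + 0) | b.0 has moves --b--▸ t11
  t10 = b.(0 + 0) | 0 has moves --b--▸ t11
  t11 = (0 + 0) | 0 has moves deadlocked
Coarsest stable partition (strong bisimilarity classes):
  B0 = {s0, t2}
  B1 = {s2, t5}
  B2 = {s4, s5, t7, t8}
  B3 = {s6, s7, t10, t9}
  B4 = {s8, t11}
  B5 = {s1, t4}
  B6 = {s3, t6}
  B7 = {t0}
  B8 = {t1}
  B9 = {t3}
s0 ∈ B0, t0 ∈ B7 → different blocks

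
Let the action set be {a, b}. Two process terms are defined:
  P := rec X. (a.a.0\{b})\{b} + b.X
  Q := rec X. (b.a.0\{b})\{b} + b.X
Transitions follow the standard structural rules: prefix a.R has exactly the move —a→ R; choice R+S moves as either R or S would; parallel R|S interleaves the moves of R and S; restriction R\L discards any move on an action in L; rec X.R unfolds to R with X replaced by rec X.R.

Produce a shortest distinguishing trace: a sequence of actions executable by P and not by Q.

Reachable graph of P (3 states):
  u0 = rec X. (a.a.0\{b})\{b} + b.X :: —a→ u1, —b→ u0
  u1 = (a.0\{b})\{b} :: —a→ u2
  u2 = 0\{b}\{b} :: ·
Reachable graph of Q (1 states):
  v0 = rec X. (b.a.0\{b})\{b} + b.X :: —b→ v0
Trace ⟨a⟩ through P, begin at {u0}:
  after a @ step 1: {u1}
  — P admits the full trace.
Trace ⟨a⟩ through Q, begin at {v0}:
  after a @ step 1: no successor for Q

a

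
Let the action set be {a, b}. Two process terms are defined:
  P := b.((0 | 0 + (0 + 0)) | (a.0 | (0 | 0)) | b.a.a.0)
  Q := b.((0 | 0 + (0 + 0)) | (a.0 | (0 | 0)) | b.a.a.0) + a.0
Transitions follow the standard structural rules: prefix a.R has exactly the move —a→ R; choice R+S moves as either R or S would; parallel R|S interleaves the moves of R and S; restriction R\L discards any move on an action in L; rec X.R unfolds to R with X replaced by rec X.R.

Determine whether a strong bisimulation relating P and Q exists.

not bisimilar

LTS(P): 9 reachable states
  m0 = b.((0 | 0 + (0 + 0)) | (a.0 | (0 | 0)) | b.a.a.0) :: —b→ m1
  m1 = (0 | 0 + (0 + 0)) | (a.0 | (0 | 0)) | b.a.a.0 :: —a→ m2, —b→ m3
  m2 = (0 | 0 + (0 + 0)) | (0 | (0 | 0)) | b.a.a.0 :: —b→ m4
  m3 = (0 | 0 + (0 + 0)) | (a.0 | (0 | 0)) | a.a.0 :: —a→ m4, —a→ m5
  m4 = (0 | 0 + (0 + 0)) | (0 | (0 | 0)) | a.a.0 :: —a→ m6
  m5 = (0 | 0 + (0 + 0)) | (a.0 | (0 | 0)) | a.0 :: —a→ m6, —a→ m7
  m6 = (0 | 0 + (0 + 0)) | (0 | (0 | 0)) | a.0 :: —a→ m8
  m7 = (0 | 0 + (0 + 0)) | (a.0 | (0 | 0)) | 0 :: —a→ m8
  m8 = (0 | 0 + (0 + 0)) | (0 | (0 | 0)) | 0 :: ∅
LTS(Q): 10 reachable states
  n0 = b.((0 | 0 + (0 + 0)) | (a.0 | (0 | 0)) | b.a.a.0) + a.0 :: —a→ n1, —b→ n2
  n1 = 0 :: ∅
  n2 = (0 | 0 + (0 + 0)) | (a.0 | (0 | 0)) | b.a.a.0 :: —a→ n3, —b→ n4
  n3 = (0 | 0 + (0 + 0)) | (0 | (0 | 0)) | b.a.a.0 :: —b→ n5
  n4 = (0 | 0 + (0 + 0)) | (a.0 | (0 | 0)) | a.a.0 :: —a→ n5, —a→ n6
  n5 = (0 | 0 + (0 + 0)) | (0 | (0 | 0)) | a.a.0 :: —a→ n7
  n6 = (0 | 0 + (0 + 0)) | (a.0 | (0 | 0)) | a.0 :: —a→ n7, —a→ n8
  n7 = (0 | 0 + (0 + 0)) | (0 | (0 | 0)) | a.0 :: —a→ n9
  n8 = (0 | 0 + (0 + 0)) | (a.0 | (0 | 0)) | 0 :: —a→ n9
  n9 = (0 | 0 + (0 + 0)) | (0 | (0 | 0)) | 0 :: ∅
Partition-refinement fixed point:
  B0 = {m0}
  B1 = {m1, n2}
  B2 = {m2, n3}
  B3 = {m4, m5, n5, n6}
  B4 = {m6, m7, n7, n8}
  B5 = {m8, n1, n9}
  B6 = {m3, n4}
  B7 = {n0}
m0 ∈ B0, n0 ∈ B7 → different blocks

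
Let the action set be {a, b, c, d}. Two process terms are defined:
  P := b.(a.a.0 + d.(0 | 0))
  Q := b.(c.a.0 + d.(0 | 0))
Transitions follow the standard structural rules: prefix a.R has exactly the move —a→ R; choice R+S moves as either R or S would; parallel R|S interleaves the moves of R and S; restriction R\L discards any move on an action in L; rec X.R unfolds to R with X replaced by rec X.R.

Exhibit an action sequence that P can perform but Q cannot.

ba

LTS(P): 5 reachable states
  s0 = b.(a.a.0 + d.(0 | 0)) has moves --b--▸ s1
  s1 = a.a.0 + d.(0 | 0) has moves --a--▸ s2, --d--▸ s3
  s2 = a.0 has moves --a--▸ s4
  s3 = 0 | 0 has moves ∅
  s4 = 0 has moves ∅
LTS(Q): 5 reachable states
  t0 = b.(c.a.0 + d.(0 | 0)) has moves --b--▸ t1
  t1 = c.a.0 + d.(0 | 0) has moves --c--▸ t2, --d--▸ t3
  t2 = a.0 has moves --a--▸ t4
  t3 = 0 | 0 has moves ∅
  t4 = 0 has moves ∅
Run σ = ⟨ba⟩ on P: start {s0}
  after b @ step 1: {s1}
  after a @ step 2: {s2}
  — P admits the full trace.
Run σ = ⟨ba⟩ on Q: start {t0}
  after b @ step 1: {t1}
  after a @ step 2: ∅ (Q stuck)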